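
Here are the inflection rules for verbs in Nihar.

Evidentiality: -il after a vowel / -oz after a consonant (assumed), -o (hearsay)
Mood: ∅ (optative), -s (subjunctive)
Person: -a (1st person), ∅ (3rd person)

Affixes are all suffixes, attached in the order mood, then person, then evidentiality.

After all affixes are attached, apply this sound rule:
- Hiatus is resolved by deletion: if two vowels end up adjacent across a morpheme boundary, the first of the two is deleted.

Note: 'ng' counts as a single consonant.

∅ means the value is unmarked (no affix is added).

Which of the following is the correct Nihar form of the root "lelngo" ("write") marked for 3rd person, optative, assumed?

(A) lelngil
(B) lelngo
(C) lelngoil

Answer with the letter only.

mood = optative: zero marking, form stays lelngo.
person = 3rd person: zero marking, form stays lelngo.
Attach evidentiality assumed -il (after vowel 'o') → lelngoil.
Apply vowel deletion: lelngoil → lelngil.
So the correct form is lelngil, option (A).
(B) lelngo is wrong: it uses hearsay instead of assumed for evidentiality.
(C) lelngoil is wrong: it fails to apply the sound rule(s).

A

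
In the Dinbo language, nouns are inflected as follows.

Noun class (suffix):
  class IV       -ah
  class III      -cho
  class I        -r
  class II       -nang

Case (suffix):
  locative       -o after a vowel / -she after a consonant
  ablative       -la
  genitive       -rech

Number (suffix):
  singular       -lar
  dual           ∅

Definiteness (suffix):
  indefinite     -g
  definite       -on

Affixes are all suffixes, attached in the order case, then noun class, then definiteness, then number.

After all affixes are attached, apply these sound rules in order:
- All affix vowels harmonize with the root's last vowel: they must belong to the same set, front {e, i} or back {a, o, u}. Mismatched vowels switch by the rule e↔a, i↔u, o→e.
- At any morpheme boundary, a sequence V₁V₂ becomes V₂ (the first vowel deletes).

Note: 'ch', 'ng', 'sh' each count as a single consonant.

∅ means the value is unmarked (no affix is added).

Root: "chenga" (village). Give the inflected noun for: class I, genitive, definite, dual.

Attach case genitive -rech → chengarech.
Attach noun class class I -r → chengarechr.
Attach definiteness definite -on → chengarechron.
number = dual: zero marking, form stays chengarechron.
Apply vowel harmony: chengarechron → chengarachron.
Vowel deletion: no change.

chengarachron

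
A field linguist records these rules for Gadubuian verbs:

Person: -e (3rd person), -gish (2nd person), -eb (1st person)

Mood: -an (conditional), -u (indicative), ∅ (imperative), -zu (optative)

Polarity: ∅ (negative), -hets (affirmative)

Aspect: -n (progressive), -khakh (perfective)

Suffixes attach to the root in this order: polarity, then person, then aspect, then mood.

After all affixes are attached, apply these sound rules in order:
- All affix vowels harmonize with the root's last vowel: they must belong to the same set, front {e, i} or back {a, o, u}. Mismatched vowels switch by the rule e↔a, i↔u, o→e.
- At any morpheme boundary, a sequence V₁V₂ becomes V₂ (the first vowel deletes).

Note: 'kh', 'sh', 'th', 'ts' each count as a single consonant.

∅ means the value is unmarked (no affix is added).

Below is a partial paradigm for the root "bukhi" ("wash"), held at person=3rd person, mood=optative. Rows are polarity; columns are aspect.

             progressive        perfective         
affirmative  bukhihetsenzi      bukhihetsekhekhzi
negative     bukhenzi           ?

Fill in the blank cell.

polarity = negative: zero marking, form stays bukhi.
Attach person 3rd person -e → bukhie.
Attach aspect perfective -khakh → bukhiekhakh.
Attach mood optative -zu → bukhiekhakhzu.
Apply vowel harmony: bukhiekhakhzu → bukhiekhekhzi.
Apply vowel deletion: bukhiekhekhzi → bukhekhekhzi.

bukhekhekhzi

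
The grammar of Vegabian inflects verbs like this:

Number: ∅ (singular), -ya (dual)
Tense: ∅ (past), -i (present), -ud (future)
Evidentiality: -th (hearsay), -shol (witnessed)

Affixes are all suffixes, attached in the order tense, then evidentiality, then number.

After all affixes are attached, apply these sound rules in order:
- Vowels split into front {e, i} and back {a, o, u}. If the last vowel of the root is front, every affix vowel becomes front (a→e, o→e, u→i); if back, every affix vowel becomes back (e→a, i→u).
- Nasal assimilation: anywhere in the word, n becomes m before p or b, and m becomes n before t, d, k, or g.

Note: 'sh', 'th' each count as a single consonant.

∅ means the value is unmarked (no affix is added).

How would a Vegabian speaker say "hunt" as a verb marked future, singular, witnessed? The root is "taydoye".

Attach tense future -ud → taydoyeud.
Attach evidentiality witnessed -shol → taydoyeudshol.
number = singular: zero marking, form stays taydoyeudshol.
Apply vowel harmony: taydoyeudshol → taydoyeidshel.
Nasal assimilation: no change.

taydoyeidshel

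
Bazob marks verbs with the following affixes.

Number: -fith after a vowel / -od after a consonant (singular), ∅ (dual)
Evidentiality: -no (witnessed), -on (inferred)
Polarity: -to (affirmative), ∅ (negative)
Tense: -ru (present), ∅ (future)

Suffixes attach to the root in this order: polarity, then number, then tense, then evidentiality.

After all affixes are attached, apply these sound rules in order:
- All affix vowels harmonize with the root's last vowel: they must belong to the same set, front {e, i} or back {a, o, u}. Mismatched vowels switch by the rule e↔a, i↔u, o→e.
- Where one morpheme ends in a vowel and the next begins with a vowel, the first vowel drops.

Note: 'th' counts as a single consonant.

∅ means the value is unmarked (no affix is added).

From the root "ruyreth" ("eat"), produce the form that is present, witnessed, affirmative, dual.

ruyrethterine

Attach polarity affirmative -to → ruyrethto.
number = dual: zero marking, form stays ruyrethto.
Attach tense present -ru → ruyrethtoru.
Attach evidentiality witnessed -no → ruyrethtoruno.
Apply vowel harmony: ruyrethtoruno → ruyrethterine.
Vowel deletion: no change.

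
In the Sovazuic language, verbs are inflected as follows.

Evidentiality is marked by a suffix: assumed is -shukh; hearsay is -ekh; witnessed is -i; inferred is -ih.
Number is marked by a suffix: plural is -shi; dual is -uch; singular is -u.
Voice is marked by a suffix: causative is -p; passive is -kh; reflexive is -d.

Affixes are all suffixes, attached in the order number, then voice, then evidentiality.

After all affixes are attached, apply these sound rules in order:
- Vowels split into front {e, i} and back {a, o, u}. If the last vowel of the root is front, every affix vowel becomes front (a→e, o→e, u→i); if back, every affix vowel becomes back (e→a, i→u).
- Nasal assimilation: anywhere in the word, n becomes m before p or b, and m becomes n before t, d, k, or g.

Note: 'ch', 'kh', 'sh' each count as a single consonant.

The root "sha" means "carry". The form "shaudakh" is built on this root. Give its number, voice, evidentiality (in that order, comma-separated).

singular, reflexive, hearsay

Segment: sha-u-d-ekh.
number: -u → singular.
voice: -d → reflexive.
evidentiality: -ekh → hearsay.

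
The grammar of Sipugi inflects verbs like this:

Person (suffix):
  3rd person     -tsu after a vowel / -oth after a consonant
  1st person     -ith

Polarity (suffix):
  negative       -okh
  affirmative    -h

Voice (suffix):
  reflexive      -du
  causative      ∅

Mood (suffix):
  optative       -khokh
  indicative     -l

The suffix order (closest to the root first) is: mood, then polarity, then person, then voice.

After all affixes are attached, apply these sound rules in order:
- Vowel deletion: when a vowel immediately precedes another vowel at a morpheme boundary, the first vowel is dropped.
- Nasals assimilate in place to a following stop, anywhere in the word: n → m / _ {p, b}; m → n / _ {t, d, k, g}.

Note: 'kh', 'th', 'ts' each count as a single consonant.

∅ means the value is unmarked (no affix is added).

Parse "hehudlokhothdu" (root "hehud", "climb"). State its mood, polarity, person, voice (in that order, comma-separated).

Segment: hehud-l-okh-oth-du.
mood: -l → indicative.
polarity: -okh → negative.
person: -tsu/oth → 3rd person.
voice: -du → reflexive.

indicative, negative, 3rd person, reflexive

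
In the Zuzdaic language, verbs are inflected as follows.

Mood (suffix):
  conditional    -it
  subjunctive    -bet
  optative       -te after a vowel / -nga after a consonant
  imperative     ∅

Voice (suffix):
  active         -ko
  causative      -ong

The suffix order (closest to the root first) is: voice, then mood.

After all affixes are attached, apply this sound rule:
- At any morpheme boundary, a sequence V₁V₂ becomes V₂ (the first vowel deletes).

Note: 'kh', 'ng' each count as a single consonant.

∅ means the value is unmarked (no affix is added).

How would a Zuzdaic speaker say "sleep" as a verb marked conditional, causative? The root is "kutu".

kutongit

Attach voice causative -ong → kutuong.
Attach mood conditional -it → kutuongit.
Apply vowel deletion: kutuongit → kutongit.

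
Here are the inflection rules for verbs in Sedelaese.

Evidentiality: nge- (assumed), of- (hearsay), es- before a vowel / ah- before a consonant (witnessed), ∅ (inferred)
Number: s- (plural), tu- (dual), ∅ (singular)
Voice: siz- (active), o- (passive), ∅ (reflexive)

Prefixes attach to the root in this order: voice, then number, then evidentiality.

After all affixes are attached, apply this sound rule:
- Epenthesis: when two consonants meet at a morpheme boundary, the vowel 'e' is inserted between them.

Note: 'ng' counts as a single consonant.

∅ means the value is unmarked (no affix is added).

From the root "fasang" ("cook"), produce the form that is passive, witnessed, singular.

esofasang

Attach voice passive o- → ofasang.
number = singular: zero marking, form stays ofasang.
Attach evidentiality witnessed es- (before vowel 'o') → esofasang.
Epenthesis: no change.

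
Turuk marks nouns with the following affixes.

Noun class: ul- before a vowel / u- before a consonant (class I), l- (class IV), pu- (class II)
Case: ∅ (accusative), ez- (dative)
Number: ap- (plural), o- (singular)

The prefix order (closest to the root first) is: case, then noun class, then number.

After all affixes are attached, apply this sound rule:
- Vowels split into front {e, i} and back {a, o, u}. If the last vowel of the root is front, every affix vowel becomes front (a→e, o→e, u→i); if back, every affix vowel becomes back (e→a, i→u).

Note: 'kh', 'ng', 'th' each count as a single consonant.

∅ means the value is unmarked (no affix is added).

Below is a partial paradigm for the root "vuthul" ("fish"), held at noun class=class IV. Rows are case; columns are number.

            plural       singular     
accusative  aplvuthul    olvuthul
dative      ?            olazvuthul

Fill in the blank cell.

aplazvuthul

Attach case dative ez- → ezvuthul.
Attach noun class class IV l- → lezvuthul.
Attach number plural ap- → aplezvuthul.
Apply vowel harmony: aplezvuthul → aplazvuthul.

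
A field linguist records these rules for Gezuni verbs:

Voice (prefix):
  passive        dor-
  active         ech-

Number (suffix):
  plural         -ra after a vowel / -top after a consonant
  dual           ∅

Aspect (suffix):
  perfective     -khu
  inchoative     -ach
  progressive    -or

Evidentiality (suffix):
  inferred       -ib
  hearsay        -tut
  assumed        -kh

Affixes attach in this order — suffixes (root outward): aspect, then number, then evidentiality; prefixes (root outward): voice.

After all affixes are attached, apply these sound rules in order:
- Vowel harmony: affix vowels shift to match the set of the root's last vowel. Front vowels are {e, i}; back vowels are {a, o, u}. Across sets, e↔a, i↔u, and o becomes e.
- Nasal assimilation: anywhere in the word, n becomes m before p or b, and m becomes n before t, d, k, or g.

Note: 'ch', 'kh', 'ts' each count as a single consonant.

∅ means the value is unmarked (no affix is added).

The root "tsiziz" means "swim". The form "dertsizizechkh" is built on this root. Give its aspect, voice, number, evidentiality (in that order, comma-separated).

Segment: dor-tsiziz-ach-kh.
aspect: -ach → inchoative.
voice: dor- → passive.
number: ∅ → dual.
evidentiality: -kh → assumed.

inchoative, passive, dual, assumed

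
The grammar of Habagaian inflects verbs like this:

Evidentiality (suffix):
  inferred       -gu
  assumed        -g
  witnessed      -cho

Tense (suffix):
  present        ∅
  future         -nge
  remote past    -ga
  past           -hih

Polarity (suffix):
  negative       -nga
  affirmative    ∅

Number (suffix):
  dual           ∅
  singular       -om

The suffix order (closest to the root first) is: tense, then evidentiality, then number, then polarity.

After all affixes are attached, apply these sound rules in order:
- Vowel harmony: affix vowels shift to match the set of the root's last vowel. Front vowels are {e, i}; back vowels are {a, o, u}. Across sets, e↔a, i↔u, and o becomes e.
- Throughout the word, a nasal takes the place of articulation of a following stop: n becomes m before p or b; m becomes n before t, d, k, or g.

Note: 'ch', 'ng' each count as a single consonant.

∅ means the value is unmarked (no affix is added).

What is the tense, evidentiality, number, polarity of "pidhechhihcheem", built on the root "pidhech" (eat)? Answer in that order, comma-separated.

Segment: pidhech-hih-cho-om.
tense: -hih → past.
evidentiality: -cho → witnessed.
number: -om → singular.
polarity: ∅ → affirmative.

past, witnessed, singular, affirmative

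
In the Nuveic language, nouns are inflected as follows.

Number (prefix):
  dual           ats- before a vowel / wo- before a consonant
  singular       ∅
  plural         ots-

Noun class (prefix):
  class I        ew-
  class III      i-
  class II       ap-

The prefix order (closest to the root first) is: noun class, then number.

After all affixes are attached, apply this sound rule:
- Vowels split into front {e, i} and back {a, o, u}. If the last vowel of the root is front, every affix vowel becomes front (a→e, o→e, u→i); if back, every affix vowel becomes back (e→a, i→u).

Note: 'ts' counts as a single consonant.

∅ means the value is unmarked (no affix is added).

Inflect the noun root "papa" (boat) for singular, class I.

awpapa

Attach noun class class I ew- → ewpapa.
number = singular: zero marking, form stays ewpapa.
Apply vowel harmony: ewpapa → awpapa.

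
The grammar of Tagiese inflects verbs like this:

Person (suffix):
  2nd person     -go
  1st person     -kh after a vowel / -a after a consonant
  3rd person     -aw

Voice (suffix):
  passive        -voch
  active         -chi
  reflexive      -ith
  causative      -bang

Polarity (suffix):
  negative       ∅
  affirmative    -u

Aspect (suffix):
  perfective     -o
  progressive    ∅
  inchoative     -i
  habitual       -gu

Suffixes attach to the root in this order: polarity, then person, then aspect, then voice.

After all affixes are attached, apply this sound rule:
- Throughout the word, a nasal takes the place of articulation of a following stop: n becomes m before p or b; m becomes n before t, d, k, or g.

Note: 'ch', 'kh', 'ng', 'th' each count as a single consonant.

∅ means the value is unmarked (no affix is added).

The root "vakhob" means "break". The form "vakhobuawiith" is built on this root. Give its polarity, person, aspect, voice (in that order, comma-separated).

Segment: vakhob-u-aw-i-ith.
polarity: -u → affirmative.
person: -aw → 3rd person.
aspect: -i → inchoative.
voice: -ith → reflexive.

affirmative, 3rd person, inchoative, reflexive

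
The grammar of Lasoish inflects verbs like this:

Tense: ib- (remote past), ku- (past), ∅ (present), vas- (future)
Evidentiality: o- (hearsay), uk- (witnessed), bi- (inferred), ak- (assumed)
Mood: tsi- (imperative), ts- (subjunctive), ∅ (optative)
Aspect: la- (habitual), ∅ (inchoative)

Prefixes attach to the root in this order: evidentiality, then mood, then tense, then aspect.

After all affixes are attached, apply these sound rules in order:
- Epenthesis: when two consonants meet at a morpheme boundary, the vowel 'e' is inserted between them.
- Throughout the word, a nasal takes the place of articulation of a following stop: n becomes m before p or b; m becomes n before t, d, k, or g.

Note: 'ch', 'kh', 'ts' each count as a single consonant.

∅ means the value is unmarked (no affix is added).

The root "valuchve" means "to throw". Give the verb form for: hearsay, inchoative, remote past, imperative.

Attach evidentiality hearsay o- → ovaluchve.
Attach mood imperative tsi- → tsiovaluchve.
Attach tense remote past ib- → ibtsiovaluchve.
aspect = inchoative: zero marking, form stays ibtsiovaluchve.
Apply epenthesis: ibtsiovaluchve → ibetsiovaluchve.
Nasal assimilation: no change.

ibetsiovaluchve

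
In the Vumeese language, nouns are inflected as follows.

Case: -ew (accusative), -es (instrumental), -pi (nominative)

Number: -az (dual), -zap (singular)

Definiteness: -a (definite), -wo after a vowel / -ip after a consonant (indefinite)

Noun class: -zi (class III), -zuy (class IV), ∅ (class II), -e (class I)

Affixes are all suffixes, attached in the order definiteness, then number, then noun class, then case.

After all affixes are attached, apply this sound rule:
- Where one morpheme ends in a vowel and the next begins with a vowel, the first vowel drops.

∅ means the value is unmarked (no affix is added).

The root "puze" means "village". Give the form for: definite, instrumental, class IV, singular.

Attach definiteness definite -a → puzea.
Attach number singular -zap → puzeazap.
Attach noun class class IV -zuy → puzeazapzuy.
Attach case instrumental -es → puzeazapzuyes.
Apply vowel deletion: puzeazapzuyes → puzazapzuyes.

puzazapzuyes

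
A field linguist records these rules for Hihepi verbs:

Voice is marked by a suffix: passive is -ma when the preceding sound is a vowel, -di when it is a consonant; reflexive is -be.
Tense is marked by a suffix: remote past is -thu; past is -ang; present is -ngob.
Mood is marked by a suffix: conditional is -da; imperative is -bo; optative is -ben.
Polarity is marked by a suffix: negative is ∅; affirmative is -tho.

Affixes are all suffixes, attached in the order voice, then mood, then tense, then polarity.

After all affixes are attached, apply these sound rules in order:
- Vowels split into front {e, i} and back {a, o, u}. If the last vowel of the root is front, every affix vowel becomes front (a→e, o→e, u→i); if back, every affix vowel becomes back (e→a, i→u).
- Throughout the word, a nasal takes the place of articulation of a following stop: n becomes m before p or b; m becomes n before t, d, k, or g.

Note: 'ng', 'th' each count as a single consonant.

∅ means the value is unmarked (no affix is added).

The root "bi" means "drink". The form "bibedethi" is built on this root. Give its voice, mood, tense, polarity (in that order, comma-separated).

reflexive, conditional, remote past, negative

Segment: bi-be-da-thu.
voice: -be → reflexive.
mood: -da → conditional.
tense: -thu → remote past.
polarity: ∅ → negative.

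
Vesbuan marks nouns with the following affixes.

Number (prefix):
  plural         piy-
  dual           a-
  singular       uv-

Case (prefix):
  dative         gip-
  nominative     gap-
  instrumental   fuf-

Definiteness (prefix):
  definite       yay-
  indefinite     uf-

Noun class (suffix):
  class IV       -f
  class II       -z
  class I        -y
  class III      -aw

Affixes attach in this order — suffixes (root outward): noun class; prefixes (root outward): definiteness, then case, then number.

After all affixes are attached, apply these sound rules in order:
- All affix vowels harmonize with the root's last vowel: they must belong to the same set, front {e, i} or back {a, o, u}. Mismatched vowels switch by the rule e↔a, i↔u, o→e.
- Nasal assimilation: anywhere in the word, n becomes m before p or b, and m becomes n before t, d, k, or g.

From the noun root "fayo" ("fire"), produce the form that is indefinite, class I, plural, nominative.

puygapuffayoy

Attach definiteness indefinite uf- → uffayo.
Attach case nominative gap- → gapuffayo.
Attach number plural piy- → piygapuffayo.
Attach noun class class I -y → piygapuffayoy.
Apply vowel harmony: piygapuffayoy → puygapuffayoy.
Nasal assimilation: no change.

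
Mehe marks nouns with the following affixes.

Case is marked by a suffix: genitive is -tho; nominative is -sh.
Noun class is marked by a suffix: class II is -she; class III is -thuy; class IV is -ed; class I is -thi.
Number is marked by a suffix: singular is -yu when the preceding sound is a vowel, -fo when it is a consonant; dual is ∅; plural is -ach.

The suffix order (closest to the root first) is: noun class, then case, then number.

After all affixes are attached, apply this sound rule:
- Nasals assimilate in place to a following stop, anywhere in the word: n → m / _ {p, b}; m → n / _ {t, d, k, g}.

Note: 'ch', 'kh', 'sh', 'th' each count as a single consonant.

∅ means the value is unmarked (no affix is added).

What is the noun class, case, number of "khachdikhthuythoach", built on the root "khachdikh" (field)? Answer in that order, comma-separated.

Segment: khachdikh-thuy-tho-ach.
noun class: -thuy → class III.
case: -tho → genitive.
number: -ach → plural.

class III, genitive, plural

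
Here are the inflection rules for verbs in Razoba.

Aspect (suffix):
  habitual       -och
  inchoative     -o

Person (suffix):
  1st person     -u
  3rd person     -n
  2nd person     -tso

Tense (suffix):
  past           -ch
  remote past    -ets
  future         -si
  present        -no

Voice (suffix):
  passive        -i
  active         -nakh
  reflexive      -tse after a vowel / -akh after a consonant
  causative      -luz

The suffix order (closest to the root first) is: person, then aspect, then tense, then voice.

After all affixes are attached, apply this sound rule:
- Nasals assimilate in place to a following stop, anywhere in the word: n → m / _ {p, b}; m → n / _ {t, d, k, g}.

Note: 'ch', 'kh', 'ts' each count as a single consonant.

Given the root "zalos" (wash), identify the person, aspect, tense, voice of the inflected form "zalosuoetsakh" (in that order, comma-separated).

1st person, inchoative, remote past, reflexive

Segment: zalos-u-o-ets-akh.
person: -u → 1st person.
aspect: -o → inchoative.
tense: -ets → remote past.
voice: -tse/akh → reflexive.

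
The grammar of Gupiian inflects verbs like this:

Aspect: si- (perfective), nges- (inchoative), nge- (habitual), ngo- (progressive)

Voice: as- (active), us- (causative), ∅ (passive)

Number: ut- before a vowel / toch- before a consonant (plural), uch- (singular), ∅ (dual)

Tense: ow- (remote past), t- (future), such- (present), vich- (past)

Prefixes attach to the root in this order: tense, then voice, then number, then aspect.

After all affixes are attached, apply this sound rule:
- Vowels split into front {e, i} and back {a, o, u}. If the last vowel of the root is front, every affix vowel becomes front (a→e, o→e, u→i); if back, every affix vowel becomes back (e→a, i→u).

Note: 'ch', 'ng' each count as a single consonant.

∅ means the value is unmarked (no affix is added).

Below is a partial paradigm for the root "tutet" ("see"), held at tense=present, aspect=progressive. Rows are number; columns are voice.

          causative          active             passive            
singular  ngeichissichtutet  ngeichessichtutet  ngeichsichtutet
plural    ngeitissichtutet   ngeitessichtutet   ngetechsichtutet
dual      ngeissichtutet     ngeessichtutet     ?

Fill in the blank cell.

Attach tense present such- → suchtutet.
voice = passive: zero marking, form stays suchtutet.
number = dual: zero marking, form stays suchtutet.
Attach aspect progressive ngo- → ngosuchtutet.
Apply vowel harmony: ngosuchtutet → ngesichtutet.

ngesichtutet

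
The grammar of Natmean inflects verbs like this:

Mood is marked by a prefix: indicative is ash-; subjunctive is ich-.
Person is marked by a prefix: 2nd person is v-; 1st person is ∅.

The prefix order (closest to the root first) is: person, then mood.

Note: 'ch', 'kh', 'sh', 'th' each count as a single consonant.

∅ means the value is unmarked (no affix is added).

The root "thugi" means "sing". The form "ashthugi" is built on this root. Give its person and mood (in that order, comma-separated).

1st person, indicative

Segment: ash-thugi.
person: ∅ → 1st person.
mood: ash- → indicative.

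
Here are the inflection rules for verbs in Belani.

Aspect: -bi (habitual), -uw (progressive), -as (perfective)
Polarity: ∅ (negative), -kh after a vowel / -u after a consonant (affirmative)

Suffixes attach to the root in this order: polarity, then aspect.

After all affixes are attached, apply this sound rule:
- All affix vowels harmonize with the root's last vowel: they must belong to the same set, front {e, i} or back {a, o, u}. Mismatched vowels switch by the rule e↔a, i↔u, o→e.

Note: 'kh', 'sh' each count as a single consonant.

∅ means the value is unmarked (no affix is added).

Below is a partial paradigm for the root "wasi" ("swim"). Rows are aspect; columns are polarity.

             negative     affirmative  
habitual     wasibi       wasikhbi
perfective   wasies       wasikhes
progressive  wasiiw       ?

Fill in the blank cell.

Attach polarity affirmative -kh (after vowel 'i') → wasikh.
Attach aspect progressive -uw → wasikhuw.
Apply vowel harmony: wasikhuw → wasikhiw.

wasikhiw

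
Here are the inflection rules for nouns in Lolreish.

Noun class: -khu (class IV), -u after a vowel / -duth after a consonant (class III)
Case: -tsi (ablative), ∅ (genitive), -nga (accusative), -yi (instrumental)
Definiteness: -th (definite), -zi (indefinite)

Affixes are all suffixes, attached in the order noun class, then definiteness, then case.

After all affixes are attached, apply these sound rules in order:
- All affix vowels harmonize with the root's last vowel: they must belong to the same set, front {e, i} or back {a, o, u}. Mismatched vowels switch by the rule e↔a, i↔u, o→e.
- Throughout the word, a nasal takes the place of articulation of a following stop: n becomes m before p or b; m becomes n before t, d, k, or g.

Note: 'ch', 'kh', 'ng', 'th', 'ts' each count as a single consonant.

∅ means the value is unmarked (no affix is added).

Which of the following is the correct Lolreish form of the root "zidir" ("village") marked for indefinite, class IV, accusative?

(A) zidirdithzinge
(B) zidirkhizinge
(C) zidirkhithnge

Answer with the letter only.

Attach noun class class IV -khu → zidirkhu.
Attach definiteness indefinite -zi → zidirkhuzi.
Attach case accusative -nga → zidirkhuzinga.
Apply vowel harmony: zidirkhuzinga → zidirkhizinge.
Nasal assimilation: no change.
So the correct form is zidirkhizinge, option (B).
(C) zidirkhithnge is wrong: it uses definite instead of indefinite for definiteness.
(A) zidirdithzinge is wrong: it uses class III instead of class IV for noun class.

B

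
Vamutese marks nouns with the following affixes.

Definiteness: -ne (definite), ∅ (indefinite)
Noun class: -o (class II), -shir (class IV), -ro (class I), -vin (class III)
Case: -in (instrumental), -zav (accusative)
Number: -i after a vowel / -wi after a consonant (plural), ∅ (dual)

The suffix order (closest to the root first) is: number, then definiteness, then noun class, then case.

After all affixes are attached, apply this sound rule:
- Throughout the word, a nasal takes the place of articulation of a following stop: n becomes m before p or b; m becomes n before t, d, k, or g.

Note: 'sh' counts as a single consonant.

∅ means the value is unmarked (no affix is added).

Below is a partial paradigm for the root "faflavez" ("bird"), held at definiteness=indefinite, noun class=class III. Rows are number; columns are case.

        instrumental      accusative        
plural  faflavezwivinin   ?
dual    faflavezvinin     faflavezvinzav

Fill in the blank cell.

faflavezwivinzav

Attach number plural -wi (after consonant 'z') → faflavezwi.
definiteness = indefinite: zero marking, form stays faflavezwi.
Attach noun class class III -vin → faflavezwivin.
Attach case accusative -zav → faflavezwivinzav.
Nasal assimilation: no change.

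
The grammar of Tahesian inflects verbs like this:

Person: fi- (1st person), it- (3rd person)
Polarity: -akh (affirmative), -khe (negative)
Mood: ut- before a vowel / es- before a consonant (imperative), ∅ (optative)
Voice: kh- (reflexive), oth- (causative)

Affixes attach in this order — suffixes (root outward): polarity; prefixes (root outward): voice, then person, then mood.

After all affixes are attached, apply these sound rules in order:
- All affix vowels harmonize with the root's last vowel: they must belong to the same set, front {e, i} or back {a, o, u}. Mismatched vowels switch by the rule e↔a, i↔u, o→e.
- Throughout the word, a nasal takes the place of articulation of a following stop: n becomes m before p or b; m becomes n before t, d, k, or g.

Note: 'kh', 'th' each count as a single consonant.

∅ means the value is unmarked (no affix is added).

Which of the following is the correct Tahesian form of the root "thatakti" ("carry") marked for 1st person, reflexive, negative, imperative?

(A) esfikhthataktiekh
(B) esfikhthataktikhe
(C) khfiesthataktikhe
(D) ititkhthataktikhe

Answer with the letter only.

Attach voice reflexive kh- → khthatakti.
Attach polarity negative -khe → khthataktikhe.
Attach person 1st person fi- → fikhthataktikhe.
Attach mood imperative es- (before consonant 'f') → esfikhthataktikhe.
Vowel harmony: no change.
Nasal assimilation: no change.
So the correct form is esfikhthataktikhe, option (B).
(A) esfikhthataktiekh is wrong: it uses affirmative instead of negative for polarity.
(D) ititkhthataktikhe is wrong: it uses 3rd person instead of 1st person for person.
(C) khfiesthataktikhe is wrong: it has the affixes in the wrong order.

B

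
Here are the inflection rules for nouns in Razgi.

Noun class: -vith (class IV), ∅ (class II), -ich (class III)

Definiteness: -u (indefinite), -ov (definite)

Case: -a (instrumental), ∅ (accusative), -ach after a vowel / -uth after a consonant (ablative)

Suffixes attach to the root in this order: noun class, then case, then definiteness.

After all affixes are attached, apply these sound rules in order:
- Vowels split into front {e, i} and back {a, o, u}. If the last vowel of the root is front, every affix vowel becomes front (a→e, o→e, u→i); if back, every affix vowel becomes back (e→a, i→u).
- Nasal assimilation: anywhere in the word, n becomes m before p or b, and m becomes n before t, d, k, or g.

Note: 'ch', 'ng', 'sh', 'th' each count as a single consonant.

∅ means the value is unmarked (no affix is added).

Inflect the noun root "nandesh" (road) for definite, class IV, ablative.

nandeshvithithev

Attach noun class class IV -vith → nandeshvith.
Attach case ablative -uth (after consonant 'th') → nandeshvithuth.
Attach definiteness definite -ov → nandeshvithuthov.
Apply vowel harmony: nandeshvithuthov → nandeshvithithev.
Nasal assimilation: no change.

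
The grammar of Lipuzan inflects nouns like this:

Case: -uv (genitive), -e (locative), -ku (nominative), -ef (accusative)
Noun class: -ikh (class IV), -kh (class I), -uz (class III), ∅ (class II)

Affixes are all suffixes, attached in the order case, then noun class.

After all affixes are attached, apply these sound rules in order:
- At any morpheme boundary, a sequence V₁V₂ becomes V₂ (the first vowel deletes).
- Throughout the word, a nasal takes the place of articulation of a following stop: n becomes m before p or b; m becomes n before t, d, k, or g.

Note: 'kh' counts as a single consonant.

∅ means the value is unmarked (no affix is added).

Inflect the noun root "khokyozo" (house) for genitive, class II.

Attach case genitive -uv → khokyozouv.
noun class = class II: zero marking, form stays khokyozouv.
Apply vowel deletion: khokyozouv → khokyozuv.
Nasal assimilation: no change.

khokyozuv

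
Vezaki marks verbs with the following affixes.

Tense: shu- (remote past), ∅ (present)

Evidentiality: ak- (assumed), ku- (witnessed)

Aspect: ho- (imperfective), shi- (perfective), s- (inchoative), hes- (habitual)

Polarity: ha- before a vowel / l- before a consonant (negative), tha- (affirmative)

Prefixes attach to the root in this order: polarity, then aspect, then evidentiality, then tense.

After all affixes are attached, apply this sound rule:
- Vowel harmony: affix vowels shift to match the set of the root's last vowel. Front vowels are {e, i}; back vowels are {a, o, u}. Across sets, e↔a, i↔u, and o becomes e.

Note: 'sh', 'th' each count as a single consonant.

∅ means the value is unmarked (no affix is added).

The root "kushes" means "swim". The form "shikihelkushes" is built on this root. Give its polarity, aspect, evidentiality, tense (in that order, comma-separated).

Segment: shu-ku-ho-l-kushes.
polarity: ha/l- → negative.
aspect: ho- → imperfective.
evidentiality: ku- → witnessed.
tense: shu- → remote past.

negative, imperfective, witnessed, remote past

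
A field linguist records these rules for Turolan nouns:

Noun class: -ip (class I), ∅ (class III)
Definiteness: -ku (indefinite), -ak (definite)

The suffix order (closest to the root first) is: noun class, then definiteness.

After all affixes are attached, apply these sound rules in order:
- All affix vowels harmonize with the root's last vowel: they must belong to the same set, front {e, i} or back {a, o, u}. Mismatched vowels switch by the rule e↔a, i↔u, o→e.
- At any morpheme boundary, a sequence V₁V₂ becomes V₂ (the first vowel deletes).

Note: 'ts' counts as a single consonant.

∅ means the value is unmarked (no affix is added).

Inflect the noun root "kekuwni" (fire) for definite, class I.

kekuwnipek

Attach noun class class I -ip → kekuwniip.
Attach definiteness definite -ak → kekuwniipak.
Apply vowel harmony: kekuwniipak → kekuwniipek.
Apply vowel deletion: kekuwniipek → kekuwnipek.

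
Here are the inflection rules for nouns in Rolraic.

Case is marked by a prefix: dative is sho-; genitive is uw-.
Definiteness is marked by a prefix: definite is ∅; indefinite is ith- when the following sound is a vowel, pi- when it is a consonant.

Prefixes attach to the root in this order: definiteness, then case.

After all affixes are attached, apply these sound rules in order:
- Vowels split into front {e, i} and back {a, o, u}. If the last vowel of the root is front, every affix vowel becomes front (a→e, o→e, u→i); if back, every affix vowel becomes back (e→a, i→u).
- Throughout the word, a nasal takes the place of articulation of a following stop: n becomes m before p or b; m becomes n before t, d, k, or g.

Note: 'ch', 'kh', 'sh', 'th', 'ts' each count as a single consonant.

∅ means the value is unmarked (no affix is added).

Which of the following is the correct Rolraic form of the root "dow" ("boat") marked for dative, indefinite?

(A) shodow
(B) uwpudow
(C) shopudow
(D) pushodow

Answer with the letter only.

C

Attach definiteness indefinite pi- (before consonant 'd') → pidow.
Attach case dative sho- → shopidow.
Apply vowel harmony: shopidow → shopudow.
Nasal assimilation: no change.
So the correct form is shopudow, option (C).
(D) pushodow is wrong: it has the affixes in the wrong order.
(A) shodow is wrong: it uses definite instead of indefinite for definiteness.
(B) uwpudow is wrong: it uses genitive instead of dative for case.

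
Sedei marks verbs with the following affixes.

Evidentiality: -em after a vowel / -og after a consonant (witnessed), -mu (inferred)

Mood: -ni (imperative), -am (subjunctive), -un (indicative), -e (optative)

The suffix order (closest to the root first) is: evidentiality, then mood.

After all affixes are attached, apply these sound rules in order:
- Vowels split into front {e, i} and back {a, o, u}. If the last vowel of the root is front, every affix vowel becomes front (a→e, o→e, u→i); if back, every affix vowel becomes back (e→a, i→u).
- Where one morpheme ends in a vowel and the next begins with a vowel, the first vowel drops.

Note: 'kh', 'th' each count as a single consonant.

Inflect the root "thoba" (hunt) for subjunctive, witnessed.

thobamam

Attach evidentiality witnessed -em (after vowel 'a') → thobaem.
Attach mood subjunctive -am → thobaemam.
Apply vowel harmony: thobaemam → thobaamam.
Apply vowel deletion: thobaamam → thobamam.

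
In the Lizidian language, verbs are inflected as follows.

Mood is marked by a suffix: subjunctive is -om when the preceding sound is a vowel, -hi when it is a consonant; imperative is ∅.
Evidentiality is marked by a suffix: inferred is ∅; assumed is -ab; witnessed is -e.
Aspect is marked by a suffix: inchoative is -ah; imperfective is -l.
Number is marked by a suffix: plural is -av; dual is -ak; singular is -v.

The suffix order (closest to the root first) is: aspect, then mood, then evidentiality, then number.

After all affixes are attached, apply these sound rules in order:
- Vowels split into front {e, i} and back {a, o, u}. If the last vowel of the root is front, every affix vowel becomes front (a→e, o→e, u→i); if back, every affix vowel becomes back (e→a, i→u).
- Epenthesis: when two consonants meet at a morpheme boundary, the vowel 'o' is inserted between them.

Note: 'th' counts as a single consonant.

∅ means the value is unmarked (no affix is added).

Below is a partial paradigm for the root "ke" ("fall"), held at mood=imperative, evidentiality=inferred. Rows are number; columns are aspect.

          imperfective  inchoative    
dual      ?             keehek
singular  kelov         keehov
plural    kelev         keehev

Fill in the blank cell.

Attach aspect imperfective -l → kel.
mood = imperative: zero marking, form stays kel.
evidentiality = inferred: zero marking, form stays kel.
Attach number dual -ak → kelak.
Apply vowel harmony: kelak → kelek.
Epenthesis: no change.

kelek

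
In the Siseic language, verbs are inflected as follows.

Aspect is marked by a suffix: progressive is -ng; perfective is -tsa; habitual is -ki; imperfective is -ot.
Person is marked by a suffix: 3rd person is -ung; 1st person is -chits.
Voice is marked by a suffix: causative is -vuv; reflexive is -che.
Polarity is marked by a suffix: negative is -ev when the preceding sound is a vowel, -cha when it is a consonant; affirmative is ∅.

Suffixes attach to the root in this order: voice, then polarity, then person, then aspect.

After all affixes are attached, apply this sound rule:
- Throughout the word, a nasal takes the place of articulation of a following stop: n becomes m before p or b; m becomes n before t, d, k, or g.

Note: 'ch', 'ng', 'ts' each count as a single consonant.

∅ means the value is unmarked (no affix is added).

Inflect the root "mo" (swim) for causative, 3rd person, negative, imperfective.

movuvchaungot

Attach voice causative -vuv → movuv.
Attach polarity negative -cha (after consonant 'v') → movuvcha.
Attach person 3rd person -ung → movuvchaung.
Attach aspect imperfective -ot → movuvchaungot.
Nasal assimilation: no change.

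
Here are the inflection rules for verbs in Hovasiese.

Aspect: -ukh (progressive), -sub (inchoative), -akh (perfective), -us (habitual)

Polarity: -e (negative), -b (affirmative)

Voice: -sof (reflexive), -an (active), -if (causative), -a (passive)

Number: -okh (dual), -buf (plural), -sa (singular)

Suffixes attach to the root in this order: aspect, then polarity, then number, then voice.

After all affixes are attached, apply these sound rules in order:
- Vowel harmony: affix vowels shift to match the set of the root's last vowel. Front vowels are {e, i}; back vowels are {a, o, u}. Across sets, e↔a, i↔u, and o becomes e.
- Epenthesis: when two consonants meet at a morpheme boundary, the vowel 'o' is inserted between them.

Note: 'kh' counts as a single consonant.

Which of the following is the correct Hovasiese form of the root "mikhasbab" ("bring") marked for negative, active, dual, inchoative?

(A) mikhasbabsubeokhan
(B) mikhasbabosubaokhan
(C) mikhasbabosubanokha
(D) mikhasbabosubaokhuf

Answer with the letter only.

Attach aspect inchoative -sub → mikhasbabsub.
Attach polarity negative -e → mikhasbabsube.
Attach number dual -okh → mikhasbabsubeokh.
Attach voice active -an → mikhasbabsubeokhan.
Apply vowel harmony: mikhasbabsubeokhan → mikhasbabsubaokhan.
Apply epenthesis: mikhasbabsubaokhan → mikhasbabosubaokhan.
So the correct form is mikhasbabosubaokhan, option (B).
(C) mikhasbabosubanokha is wrong: it has the affixes in the wrong order.
(A) mikhasbabsubeokhan is wrong: it fails to apply the sound rule(s).
(D) mikhasbabosubaokhuf is wrong: it uses causative instead of active for voice.

B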